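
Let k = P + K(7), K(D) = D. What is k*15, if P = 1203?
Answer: 18150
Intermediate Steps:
k = 1210 (k = 1203 + 7 = 1210)
k*15 = 1210*15 = 18150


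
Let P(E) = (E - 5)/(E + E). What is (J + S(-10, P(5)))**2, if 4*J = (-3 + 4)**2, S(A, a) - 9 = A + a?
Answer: 9/16 ≈ 0.56250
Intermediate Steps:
P(E) = (-5 + E)/(2*E) (P(E) = (-5 + E)/((2*E)) = (-5 + E)*(1/(2*E)) = (-5 + E)/(2*E))
S(A, a) = 9 + A + a (S(A, a) = 9 + (A + a) = 9 + A + a)
J = 1/4 (J = (-3 + 4)**2/4 = (1/4)*1**2 = (1/4)*1 = 1/4 ≈ 0.25000)
(J + S(-10, P(5)))**2 = (1/4 + (9 - 10 + (1/2)*(-5 + 5)/5))**2 = (1/4 + (9 - 10 + (1/2)*(1/5)*0))**2 = (1/4 + (9 - 10 + 0))**2 = (1/4 - 1)**2 = (-3/4)**2 = 9/16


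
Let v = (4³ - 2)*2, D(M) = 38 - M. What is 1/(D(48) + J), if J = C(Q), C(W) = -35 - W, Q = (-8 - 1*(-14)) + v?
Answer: -1/175 ≈ -0.0057143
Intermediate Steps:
v = 124 (v = (64 - 2)*2 = 62*2 = 124)
Q = 130 (Q = (-8 - 1*(-14)) + 124 = (-8 + 14) + 124 = 6 + 124 = 130)
J = -165 (J = -35 - 1*130 = -35 - 130 = -165)
1/(D(48) + J) = 1/((38 - 1*48) - 165) = 1/((38 - 48) - 165) = 1/(-10 - 165) = 1/(-175) = -1/175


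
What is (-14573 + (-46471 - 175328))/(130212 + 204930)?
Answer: -118186/167571 ≈ -0.70529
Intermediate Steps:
(-14573 + (-46471 - 175328))/(130212 + 204930) = (-14573 - 221799)/335142 = -236372*1/335142 = -118186/167571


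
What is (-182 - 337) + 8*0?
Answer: -519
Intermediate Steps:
(-182 - 337) + 8*0 = -519 + 0 = -519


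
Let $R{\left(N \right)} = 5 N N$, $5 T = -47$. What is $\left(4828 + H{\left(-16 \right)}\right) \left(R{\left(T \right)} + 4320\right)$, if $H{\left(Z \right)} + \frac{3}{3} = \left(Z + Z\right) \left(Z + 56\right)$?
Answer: $\frac{84450523}{5} \approx 1.689 \cdot 10^{7}$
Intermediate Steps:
$T = - \frac{47}{5}$ ($T = \frac{1}{5} \left(-47\right) = - \frac{47}{5} \approx -9.4$)
$R{\left(N \right)} = 5 N^{2}$
$H{\left(Z \right)} = -1 + 2 Z \left(56 + Z\right)$ ($H{\left(Z \right)} = -1 + \left(Z + Z\right) \left(Z + 56\right) = -1 + 2 Z \left(56 + Z\right)$)
$\left(4828 + H{\left(-16 \right)}\right) \left(R{\left(T \right)} + 4320\right) = \left(4828 + \left(-1 + 2 \left(-16\right)^{2} + 112 \left(-16\right)\right)\right) \left(5 \left(- \frac{47}{5}\right)^{2} + 4320\right) = \left(4828 - 1281\right) \left(5 \cdot \frac{2209}{25} + 4320\right) = \left(4828 - 1281\right) \left(\frac{2209}{5} + 4320\right) = \left(4828 - 1281\right) \frac{23809}{5} = 3547 \cdot \frac{23809}{5} = \frac{84450523}{5}$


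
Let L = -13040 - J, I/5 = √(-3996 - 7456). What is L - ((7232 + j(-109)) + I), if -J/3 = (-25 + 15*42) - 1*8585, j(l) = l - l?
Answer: -44212 - 10*I*√2863 ≈ -44212.0 - 535.07*I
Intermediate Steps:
j(l) = 0
I = 10*I*√2863 (I = 5*√(-3996 - 7456) = 5*√(-11452) = 5*(2*I*√2863) = 10*I*√2863 ≈ 535.07*I)
J = 23940 (J = -3*((-25 + 15*42) - 1*8585) = -3*((-25 + 630) - 8585) = -3*(605 - 8585) = -3*(-7980) = 23940)
L = -36980 (L = -13040 - 1*23940 = -13040 - 23940 = -36980)
L - ((7232 + j(-109)) + I) = -36980 - ((7232 + 0) + 10*I*√2863) = -36980 - (7232 + 10*I*√2863) = -36980 + (-7232 - 10*I*√2863) = -44212 - 10*I*√2863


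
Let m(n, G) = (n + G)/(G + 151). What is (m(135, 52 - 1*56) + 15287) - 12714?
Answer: 378362/147 ≈ 2573.9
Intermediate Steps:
m(n, G) = (G + n)/(151 + G)
(m(135, 52 - 1*56) + 15287) - 12714 = (((52 - 1*56) + 135)/(151 + (52 - 1*56)) + 15287) - 12714 = (((52 - 56) + 135)/(151 + (52 - 56)) + 15287) - 12714 = ((-4 + 135)/(151 - 4) + 15287) - 12714 = (131/147 + 15287) - 12714 = 2247320/147 - 12714 = 378362/147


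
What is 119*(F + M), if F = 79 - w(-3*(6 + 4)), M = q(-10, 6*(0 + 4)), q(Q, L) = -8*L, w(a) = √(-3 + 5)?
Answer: -13447 - 119*√2 ≈ -13615.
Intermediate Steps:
w(a) = √2
M = -192 (M = -48*(0 + 4) = -48*4 = -8*24 = -192)
F = 79 - √2 ≈ 77.586
119*(F + M) = 119*((79 - √2) - 192) = 119*(-113 - √2) = -13447 - 119*√2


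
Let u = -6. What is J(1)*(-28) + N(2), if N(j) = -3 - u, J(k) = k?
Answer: -25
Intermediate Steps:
N(j) = 3 (N(j) = -3 - 1*(-6) = -3 + 6 = 3)
J(1)*(-28) + N(2) = 1*(-28) + 3 = -28 + 3 = -25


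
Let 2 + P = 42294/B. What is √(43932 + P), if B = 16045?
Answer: 2*√2827526691370/16045 ≈ 209.60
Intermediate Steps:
P = 10204/16045 (P = -2 + 42294/16045 = 10204/16045 ≈ 0.63596)
√(43932 + P) = √(43932 + 10204/16045) = √(704899144/16045) = 2*√2827526691370/16045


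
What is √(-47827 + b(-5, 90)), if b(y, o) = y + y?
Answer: I*√47837 ≈ 218.72*I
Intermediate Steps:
b(y, o) = 2*y
√(-47827 + b(-5, 90)) = √(-47827 + 2*(-5)) = √(-47827 - 10) = √(-47837) = I*√47837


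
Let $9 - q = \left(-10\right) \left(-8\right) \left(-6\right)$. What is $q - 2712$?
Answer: $-2223$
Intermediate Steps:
$q = 489$ ($q = 9 - \left(-10\right) \left(-8\right) \left(-6\right) = 9 - 80 \left(-6\right) = 9 - -480 = 9 + 480 = 489$)
$q - 2712 = 489 - 2712 = -2223$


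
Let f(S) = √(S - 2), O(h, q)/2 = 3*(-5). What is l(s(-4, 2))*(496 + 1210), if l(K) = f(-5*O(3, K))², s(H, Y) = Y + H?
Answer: 252488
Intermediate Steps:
O(h, q) = -30 (O(h, q) = 2*(3*(-5)) = 2*(-15) = -30)
s(H, Y) = H + Y
f(S) = √(-2 + S)
l(K) = 148 (l(K) = (√(-2 - 5*(-30)))² = (√(-2 + 150))² = (√148)² = (2*√37)² = 148)
l(s(-4, 2))*(496 + 1210) = 148*(496 + 1210) = 148*1706 = 252488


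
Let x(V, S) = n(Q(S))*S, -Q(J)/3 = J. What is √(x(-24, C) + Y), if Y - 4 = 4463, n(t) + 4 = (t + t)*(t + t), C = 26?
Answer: 41*√379 ≈ 798.18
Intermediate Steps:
Q(J) = -3*J
n(t) = -4 + 4*t² (n(t) = -4 + (t + t)*(t + t) = -4 + (2*t)*(2*t) = -4 + 4*t²)
Y = 4467 (Y = 4 + 4463 = 4467)
x(V, S) = S*(-4 + 36*S²) (x(V, S) = (-4 + 4*(-3*S)²)*S = (-4 + 4*(9*S²))*S = (-4 + 36*S²)*S = S*(-4 + 36*S²))
√(x(-24, C) + Y) = √((-4*26 + 36*26³) + 4467) = √((-104 + 36*17576) + 4467) = √((-104 + 632736) + 4467) = √(632632 + 4467) = √637099 = 41*√379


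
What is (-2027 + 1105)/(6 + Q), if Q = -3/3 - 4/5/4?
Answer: -2305/12 ≈ -192.08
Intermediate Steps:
Q = -6/5 (Q = -3*⅓ - 4*⅕*(¼) = -1 - ⅘*¼ = -1 - ⅕ = -6/5 ≈ -1.2000)
(-2027 + 1105)/(6 + Q) = (-2027 + 1105)/(6 - 6/5) = -922/(24/5) = (5/24)*(-922) = -2305/12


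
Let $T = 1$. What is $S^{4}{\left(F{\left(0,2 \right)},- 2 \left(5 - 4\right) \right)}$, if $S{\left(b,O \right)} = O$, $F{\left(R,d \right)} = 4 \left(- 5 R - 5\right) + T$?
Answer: $16$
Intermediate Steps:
$F{\left(R,d \right)} = -19 - 20 R$ ($F{\left(R,d \right)} = 4 \left(- 5 R - 5\right) + 1 = 4 \left(-5 - 5 R\right) + 1 = \left(-20 - 20 R\right) + 1 = -19 - 20 R$)
$S^{4}{\left(F{\left(0,2 \right)},- 2 \left(5 - 4\right) \right)} = \left(- 2 \left(5 - 4\right)\right)^{4} = \left(\left(-2\right) 1\right)^{4} = \left(-2\right)^{4} = 16$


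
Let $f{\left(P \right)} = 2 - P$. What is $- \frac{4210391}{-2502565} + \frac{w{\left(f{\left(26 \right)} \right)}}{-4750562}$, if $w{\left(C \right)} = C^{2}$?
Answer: $\frac{10000141006151}{5944295095765} \approx 1.6823$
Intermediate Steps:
$- \frac{4210391}{-2502565} + \frac{w{\left(f{\left(26 \right)} \right)}}{-4750562} = - \frac{4210391}{-2502565} + \frac{\left(2 - 26\right)^{2}}{-4750562} = \left(-4210391\right) \left(- \frac{1}{2502565}\right) + \left(2 - 26\right)^{2} \left(- \frac{1}{4750562}\right) = \frac{4210391}{2502565} + \left(-24\right)^{2} \left(- \frac{1}{4750562}\right) = \frac{4210391}{2502565} + 576 \left(- \frac{1}{4750562}\right) = \frac{4210391}{2502565} - \frac{288}{2375281} = \frac{10000141006151}{5944295095765}$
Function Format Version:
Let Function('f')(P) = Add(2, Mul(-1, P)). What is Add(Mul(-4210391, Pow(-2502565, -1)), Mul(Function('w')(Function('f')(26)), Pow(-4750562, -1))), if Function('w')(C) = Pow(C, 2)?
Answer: Rational(10000141006151, 5944295095765) ≈ 1.6823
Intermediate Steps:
Add(Mul(-4210391, Pow(-2502565, -1)), Mul(Function('w')(Function('f')(26)), Pow(-4750562, -1))) = Add(Mul(-4210391, Pow(-2502565, -1)), Mul(Pow(Add(2, Mul(-1, 26)), 2), Pow(-4750562, -1))) = Add(Mul(-4210391, Rational(-1, 2502565)), Mul(Pow(Add(2, -26), 2), Rational(-1, 4750562))) = Add(Rational(4210391, 2502565), Mul(Pow(-24, 2), Rational(-1, 4750562))) = Add(Rational(4210391, 2502565), Mul(576, Rational(-1, 4750562))) = Add(Rational(4210391, 2502565), Rational(-288, 2375281)) = Rational(10000141006151, 5944295095765)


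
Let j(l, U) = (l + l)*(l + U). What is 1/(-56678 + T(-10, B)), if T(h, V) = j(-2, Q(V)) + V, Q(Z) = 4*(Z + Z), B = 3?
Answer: -1/56763 ≈ -1.7617e-5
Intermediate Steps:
Q(Z) = 8*Z (Q(Z) = 4*(2*Z) = 8*Z)
j(l, U) = 2*l*(U + l) (j(l, U) = (2*l)*(U + l) = 2*l*(U + l))
T(h, V) = 8 - 31*V (T(h, V) = 2*(-2)*(8*V - 2) + V = 2*(-2)*(-2 + 8*V) + V = (8 - 32*V) + V = 8 - 31*V)
1/(-56678 + T(-10, B)) = 1/(-56678 + (8 - 31*3)) = 1/(-56678 + (8 - 93)) = 1/(-56678 - 85) = 1/(-56763) = -1/56763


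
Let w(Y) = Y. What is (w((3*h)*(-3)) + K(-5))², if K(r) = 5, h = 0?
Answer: 25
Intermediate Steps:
(w((3*h)*(-3)) + K(-5))² = ((3*0)*(-3) + 5)² = (0*(-3) + 5)² = (0 + 5)² = 5² = 25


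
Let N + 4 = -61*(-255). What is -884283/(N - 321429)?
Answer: 884283/305878 ≈ 2.8910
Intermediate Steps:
N = 15551 (N = -4 - 61*(-255) = -4 + 15555 = 15551)
-884283/(N - 321429) = -884283/(15551 - 321429) = -884283/(-305878) = -884283*(-1/305878) = 884283/305878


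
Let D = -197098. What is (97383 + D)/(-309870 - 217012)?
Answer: 99715/526882 ≈ 0.18925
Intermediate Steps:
(97383 + D)/(-309870 - 217012) = (97383 - 197098)/(-309870 - 217012) = -99715/(-526882) = -99715*(-1/526882) = 99715/526882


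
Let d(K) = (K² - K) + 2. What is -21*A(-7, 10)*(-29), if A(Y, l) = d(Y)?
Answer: 35322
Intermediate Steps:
d(K) = 2 + K² - K
A(Y, l) = 2 + Y² - Y
-21*A(-7, 10)*(-29) = -21*(2 + (-7)² - 1*(-7))*(-29) = -21*(2 + 49 + 7)*(-29) = -21*58*(-29) = -1218*(-29) = 35322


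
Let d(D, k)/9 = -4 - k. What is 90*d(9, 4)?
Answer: -6480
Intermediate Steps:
d(D, k) = -36 - 9*k (d(D, k) = 9*(-4 - k) = -36 - 9*k)
90*d(9, 4) = 90*(-36 - 9*4) = 90*(-36 - 36) = 90*(-72) = -6480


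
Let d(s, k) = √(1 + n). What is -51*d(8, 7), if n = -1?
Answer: 0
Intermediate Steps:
d(s, k) = 0 (d(s, k) = √(1 - 1) = √0 = 0)
-51*d(8, 7) = -51*0 = 0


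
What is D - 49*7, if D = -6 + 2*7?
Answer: -335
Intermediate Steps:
D = 8 (D = -6 + 14 = 8)
D - 49*7 = 8 - 49*7 = 8 - 343 = -335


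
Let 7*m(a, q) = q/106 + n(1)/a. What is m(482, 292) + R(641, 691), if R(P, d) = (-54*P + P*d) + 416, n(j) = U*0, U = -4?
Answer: 151640089/371 ≈ 4.0873e+5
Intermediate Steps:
n(j) = 0 (n(j) = -4*0 = 0)
R(P, d) = 416 - 54*P + P*d
m(a, q) = q/742 (m(a, q) = (q/106 + 0/a)/7 = (q*(1/106) + 0)/7 = (q/106 + 0)/7 = (q/106)/7 = q/742)
m(482, 292) + R(641, 691) = (1/742)*292 + (416 - 54*641 + 641*691) = 146/371 + (416 - 34614 + 442931) = 146/371 + 408733 = 151640089/371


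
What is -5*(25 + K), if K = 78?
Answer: -515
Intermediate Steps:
-5*(25 + K) = -5*(25 + 78) = -5*103 = -515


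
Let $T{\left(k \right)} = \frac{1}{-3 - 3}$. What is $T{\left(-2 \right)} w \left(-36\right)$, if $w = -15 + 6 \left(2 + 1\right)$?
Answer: $18$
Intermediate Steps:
$T{\left(k \right)} = - \frac{1}{6}$ ($T{\left(k \right)} = \frac{1}{-6} = - \frac{1}{6}$)
$w = 3$ ($w = -15 + 6 \cdot 3 = -15 + 18 = 3$)
$T{\left(-2 \right)} w \left(-36\right) = \left(- \frac{1}{6}\right) 3 \left(-36\right) = \left(- \frac{1}{2}\right) \left(-36\right) = 18$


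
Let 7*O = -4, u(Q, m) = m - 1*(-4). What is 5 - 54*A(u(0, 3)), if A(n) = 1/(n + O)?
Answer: -17/5 ≈ -3.4000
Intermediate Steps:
u(Q, m) = 4 + m (u(Q, m) = m + 4 = 4 + m)
O = -4/7 (O = (⅐)*(-4) = -4/7 ≈ -0.57143)
A(n) = 1/(-4/7 + n) (A(n) = 1/(n - 4/7) = 1/(-4/7 + n))
5 - 54*A(u(0, 3)) = 5 - 378/(-4 + 7*(4 + 3)) = 5 - 378/(-4 + 7*7) = 5 - 378/(-4 + 49) = 5 - 378/45 = 5 - 54*7/45 = 5 - 42/5 = -17/5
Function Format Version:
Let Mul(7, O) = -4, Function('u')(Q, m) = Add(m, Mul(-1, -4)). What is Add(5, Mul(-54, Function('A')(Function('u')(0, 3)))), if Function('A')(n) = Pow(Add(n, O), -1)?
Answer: Rational(-17, 5) ≈ -3.4000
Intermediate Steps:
Function('u')(Q, m) = Add(4, m) (Function('u')(Q, m) = Add(m, 4) = Add(4, m))
O = Rational(-4, 7) (O = Mul(Rational(1, 7), -4) = Rational(-4, 7) ≈ -0.57143)
Function('A')(n) = Pow(Add(Rational(-4, 7), n), -1) (Function('A')(n) = Pow(Add(n, Rational(-4, 7)), -1) = Pow(Add(Rational(-4, 7), n), -1))
Add(5, Mul(-54, Function('A')(Function('u')(0, 3)))) = Add(5, Mul(-54, Mul(7, Pow(Add(-4, Mul(7, Add(4, 3))), -1)))) = Add(5, Mul(-54, Mul(7, Pow(Add(-4, Mul(7, 7)), -1)))) = Add(5, Mul(-54, Mul(7, Pow(Add(-4, 49), -1)))) = Add(5, Mul(-54, Mul(7, Pow(45, -1)))) = Add(5, Mul(-54, Mul(7, Rational(1, 45)))) = Add(5, Mul(-54, Rational(7, 45))) = Add(5, Rational(-42, 5)) = Rational(-17, 5)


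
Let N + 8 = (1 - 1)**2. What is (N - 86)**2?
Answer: 8836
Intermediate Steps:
N = -8 (N = -8 + (1 - 1)**2 = -8 + 0**2 = -8 + 0 = -8)
(N - 86)**2 = (-8 - 86)**2 = (-94)**2 = 8836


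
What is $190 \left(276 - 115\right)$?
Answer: $30590$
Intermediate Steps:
$190 \left(276 - 115\right) = 190 \cdot 161 = 30590$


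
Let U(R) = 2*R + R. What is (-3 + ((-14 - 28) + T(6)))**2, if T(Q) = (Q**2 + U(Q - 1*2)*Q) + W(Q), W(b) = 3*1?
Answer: 4356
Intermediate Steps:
W(b) = 3
U(R) = 3*R
T(Q) = 3 + Q**2 + Q*(-6 + 3*Q) (T(Q) = (Q**2 + (3*(Q - 1*2))*Q) + 3 = (Q**2 + (3*(Q - 2))*Q) + 3 = (Q**2 + (3*(-2 + Q))*Q) + 3 = (Q**2 + (-6 + 3*Q)*Q) + 3 = (Q**2 + Q*(-6 + 3*Q)) + 3 = 3 + Q**2 + Q*(-6 + 3*Q))
(-3 + ((-14 - 28) + T(6)))**2 = (-3 + ((-14 - 28) + (3 - 6*6 + 4*6**2)))**2 = (-3 + (-42 + (3 - 36 + 4*36)))**2 = (-3 + (-42 + (3 - 36 + 144)))**2 = (-3 + (-42 + 111))**2 = (-3 + 69)**2 = 66**2 = 4356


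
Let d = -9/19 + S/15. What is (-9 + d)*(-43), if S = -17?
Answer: 129989/285 ≈ 456.10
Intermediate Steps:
d = -458/285 (d = -9/19 - 17/15 = -458/285 ≈ -1.6070)
(-9 + d)*(-43) = (-9 - 458/285)*(-43) = -3023/285*(-43) = 129989/285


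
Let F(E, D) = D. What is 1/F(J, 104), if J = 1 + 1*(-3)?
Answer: 1/104 ≈ 0.0096154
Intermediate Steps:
J = -2 (J = 1 - 3 = -2)
1/F(J, 104) = 1/104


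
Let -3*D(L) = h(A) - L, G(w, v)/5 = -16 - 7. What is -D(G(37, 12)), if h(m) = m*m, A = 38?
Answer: 1559/3 ≈ 519.67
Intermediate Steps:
G(w, v) = -115 (G(w, v) = 5*(-16 - 7) = 5*(-23) = -115)
h(m) = m**2
D(L) = -1444/3 + L/3 (D(L) = -(38**2 - L)/3 = -(1444 - L)/3 = -1444/3 + L/3)
-D(G(37, 12)) = -(-1444/3 + (1/3)*(-115)) = -(-1444/3 - 115/3) = -1*(-1559/3) = 1559/3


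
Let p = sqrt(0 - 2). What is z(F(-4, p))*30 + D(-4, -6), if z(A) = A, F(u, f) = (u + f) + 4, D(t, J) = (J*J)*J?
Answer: -216 + 30*I*sqrt(2) ≈ -216.0 + 42.426*I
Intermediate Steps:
D(t, J) = J**3 (D(t, J) = J**2*J = J**3)
p = I*sqrt(2) (p = sqrt(-2) = I*sqrt(2) ≈ 1.4142*I)
F(u, f) = 4 + f + u (F(u, f) = (f + u) + 4 = 4 + f + u)
z(F(-4, p))*30 + D(-4, -6) = (4 + I*sqrt(2) - 4)*30 + (-6)**3 = (I*sqrt(2))*30 - 216 = 30*I*sqrt(2) - 216 = -216 + 30*I*sqrt(2)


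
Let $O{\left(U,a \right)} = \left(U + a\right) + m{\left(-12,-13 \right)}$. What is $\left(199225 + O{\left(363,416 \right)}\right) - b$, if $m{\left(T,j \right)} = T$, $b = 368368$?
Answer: $-168376$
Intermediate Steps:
$O{\left(U,a \right)} = -12 + U + a$ ($O{\left(U,a \right)} = \left(U + a\right) - 12 = -12 + U + a$)
$\left(199225 + O{\left(363,416 \right)}\right) - b = \left(199225 + \left(-12 + 363 + 416\right)\right) - 368368 = \left(199225 + 767\right) - 368368 = 199992 - 368368 = -168376$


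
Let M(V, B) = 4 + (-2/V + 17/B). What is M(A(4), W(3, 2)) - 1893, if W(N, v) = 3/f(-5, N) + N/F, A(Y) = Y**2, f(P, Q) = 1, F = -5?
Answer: -45169/24 ≈ -1882.0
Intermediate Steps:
W(N, v) = 3 - N/5 (W(N, v) = 3/1 + N/(-5) = 3*1 + N*(-1/5) = 3 - N/5)
M(V, B) = 4 - 2/V + 17/B
M(A(4), W(3, 2)) - 1893 = (4 - 2/(4**2) + 17/(3 - 1/5*3)) - 1893 = (4 - 2/16 + 17/(3 - 3/5)) - 1893 = (4 - 2*1/16 + 17/(12/5)) - 1893 = (4 - 1/8 + 17*(5/12)) - 1893 = (4 - 1/8 + 85/12) - 1893 = 263/24 - 1893 = -45169/24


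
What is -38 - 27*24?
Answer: -686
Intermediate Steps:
-38 - 27*24 = -38 - 648 = -686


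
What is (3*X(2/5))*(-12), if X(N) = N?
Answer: -72/5 ≈ -14.400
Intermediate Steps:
(3*X(2/5))*(-12) = (3*(2/5))*(-12) = (3*(2*(⅕)))*(-12) = (3*(⅖))*(-12) = (6/5)*(-12) = -72/5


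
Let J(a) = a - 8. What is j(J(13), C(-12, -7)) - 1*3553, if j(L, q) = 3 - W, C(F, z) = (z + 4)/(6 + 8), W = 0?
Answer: -3550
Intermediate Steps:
J(a) = -8 + a
C(F, z) = 2/7 + z/14 (C(F, z) = (4 + z)/14 = (4 + z)*(1/14) = 2/7 + z/14)
j(L, q) = 3 (j(L, q) = 3 - 1*0 = 3 + 0 = 3)
j(J(13), C(-12, -7)) - 1*3553 = 3 - 1*3553 = 3 - 3553 = -3550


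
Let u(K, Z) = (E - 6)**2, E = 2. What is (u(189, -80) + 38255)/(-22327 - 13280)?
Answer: -12757/11869 ≈ -1.0748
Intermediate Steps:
u(K, Z) = 16 (u(K, Z) = (2 - 6)**2 = (-4)**2 = 16)
(u(189, -80) + 38255)/(-22327 - 13280) = (16 + 38255)/(-22327 - 13280) = 38271/(-35607) = 38271*(-1/35607) = -12757/11869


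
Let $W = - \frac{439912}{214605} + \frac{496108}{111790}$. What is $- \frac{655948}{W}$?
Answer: $- \frac{786832352958330}{2864474743} \approx -2.7469 \cdot 10^{5}$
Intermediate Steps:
$W = \frac{5728949486}{2399069295}$ ($W = \left(-439912\right) \frac{1}{214605} + 496108 \cdot \frac{1}{111790} = - \frac{439912}{214605} + \frac{248054}{55895} = \frac{5728949486}{2399069295} \approx 2.388$)
$- \frac{655948}{W} = - \frac{655948}{\frac{5728949486}{2399069295}} = \left(-655948\right) \frac{2399069295}{5728949486} = - \frac{786832352958330}{2864474743}$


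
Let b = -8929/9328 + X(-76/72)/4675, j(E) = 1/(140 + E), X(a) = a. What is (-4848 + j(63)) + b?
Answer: -35120763363443/7242958800 ≈ -4849.0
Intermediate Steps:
b = -34161481/35679600 (b = -8929/9328 - 76/72/4675 = -8929*1/9328 - 76*1/72*(1/4675) = -8929/9328 - 19/18*1/4675 = -8929/9328 - 19/84150 = -34161481/35679600 ≈ -0.95745)
(-4848 + j(63)) + b = (-4848 + 1/(140 + 63)) - 34161481/35679600 = (-4848 + 1/203) - 34161481/35679600 = -984143/203 - 34161481/35679600 = -35120763363443/7242958800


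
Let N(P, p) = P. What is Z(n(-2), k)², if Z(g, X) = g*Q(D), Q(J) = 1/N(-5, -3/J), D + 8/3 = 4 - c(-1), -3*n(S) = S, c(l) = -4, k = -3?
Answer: 4/225 ≈ 0.017778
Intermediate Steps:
n(S) = -S/3
D = 16/3 (D = -8/3 + (4 - 1*(-4)) = -8/3 + (4 + 4) = -8/3 + 8 = 16/3 ≈ 5.3333)
Q(J) = -⅕ (Q(J) = 1/(-5) = -⅕)
Z(g, X) = -g/5 (Z(g, X) = g*(-⅕) = -g/5)
Z(n(-2), k)² = (-(-1)*(-2)/15)² = (-⅕*⅔)² = (-2/15)² = 4/225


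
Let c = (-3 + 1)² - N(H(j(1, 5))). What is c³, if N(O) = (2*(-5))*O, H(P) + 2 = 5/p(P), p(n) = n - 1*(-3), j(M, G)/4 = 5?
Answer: -32157432/12167 ≈ -2643.0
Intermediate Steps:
j(M, G) = 20 (j(M, G) = 4*5 = 20)
p(n) = 3 + n (p(n) = n + 3 = 3 + n)
H(P) = -2 + 5/(3 + P)
N(O) = -10*O
c = -318/23 (c = (-3 + 1)² - (-10)*(-1 - 2*20)/(3 + 20) = (-2)² - (-10)*(-1 - 40)/23 = 4 - (-10)*(1/23)*(-41) = 4 - (-10)*(-41)/23 = 4 - 1*410/23 = 4 - 410/23 = -318/23 ≈ -13.826)
c³ = (-318/23)³ = -32157432/12167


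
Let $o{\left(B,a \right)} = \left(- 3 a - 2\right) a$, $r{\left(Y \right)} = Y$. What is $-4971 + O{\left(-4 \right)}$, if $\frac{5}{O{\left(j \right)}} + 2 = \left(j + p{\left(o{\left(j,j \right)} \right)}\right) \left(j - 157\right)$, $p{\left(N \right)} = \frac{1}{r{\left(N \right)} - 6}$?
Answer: $- \frac{6417551}{1291} \approx -4971.0$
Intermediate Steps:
$o{\left(B,a \right)} = a \left(-2 - 3 a\right)$ ($o{\left(B,a \right)} = \left(-2 - 3 a\right) a = a \left(-2 - 3 a\right)$)
$p{\left(N \right)} = \frac{1}{-6 + N}$ ($p{\left(N \right)} = \frac{1}{N - 6} = \frac{1}{-6 + N}$)
$O{\left(j \right)} = \frac{5}{-2 + \left(-157 + j\right) \left(j + \frac{1}{-6 - j \left(2 + 3 j\right)}\right)}$ ($O{\left(j \right)} = \frac{5}{-2 + \left(j + \frac{1}{-6 - j \left(2 + 3 j\right)}\right) \left(j - 157\right)} = \frac{5}{-2 + \left(j + \frac{1}{-6 - j \left(2 + 3 j\right)}\right) \left(-157 + j\right)} = \frac{5}{-2 + \left(-157 + j\right) \left(j + \frac{1}{-6 - j \left(2 + 3 j\right)}\right)}$)
$-4971 + O{\left(-4 \right)} = -4971 + \frac{5 \left(6 + 2 \left(-4\right) + 3 \left(-4\right)^{2}\right)}{145 - -3788 - 469 \left(-4\right)^{3} - 314 \left(-4\right)^{2} + 3 \left(-4\right)^{4}} = -4971 + \frac{5 \left(6 - 8 + 3 \cdot 16\right)}{145 + 3788 - -30016 - 5024 + 3 \cdot 256} = -4971 + \frac{5 \left(6 - 8 + 48\right)}{145 + 3788 + 30016 - 5024 + 768} = -4971 + 5 \cdot \frac{1}{29693} \cdot 46 = -4971 + \frac{10}{1291} = - \frac{6417551}{1291}$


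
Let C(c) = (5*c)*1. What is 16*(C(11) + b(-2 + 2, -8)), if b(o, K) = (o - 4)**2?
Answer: 1136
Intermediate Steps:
C(c) = 5*c
b(o, K) = (-4 + o)**2
16*(C(11) + b(-2 + 2, -8)) = 16*(5*11 + (-4 + (-2 + 2))**2) = 16*(55 + (-4 + 0)**2) = 16*(55 + (-4)**2) = 16*(55 + 16) = 16*71 = 1136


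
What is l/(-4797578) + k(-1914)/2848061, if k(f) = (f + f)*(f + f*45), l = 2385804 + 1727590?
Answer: 27676279034839/235582668901 ≈ 117.48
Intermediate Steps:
l = 4113394
k(f) = 92*f**2 (k(f) = (2*f)*(f + 45*f) = (2*f)*(46*f) = 92*f**2)
l/(-4797578) + k(-1914)/2848061 = 4113394/(-4797578) + (92*(-1914)**2)/2848061 = 4113394*(-1/4797578) + (92*3663396)*(1/2848061) = -2056697/2398789 + 337032432*(1/2848061) = -2056697/2398789 + 11621808/98209 = 27676279034839/235582668901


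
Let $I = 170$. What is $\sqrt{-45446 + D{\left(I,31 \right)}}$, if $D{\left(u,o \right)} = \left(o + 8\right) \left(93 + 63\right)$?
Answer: $i \sqrt{39362} \approx 198.4 i$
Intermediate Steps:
$D{\left(u,o \right)} = 1248 + 156 o$ ($D{\left(u,o \right)} = \left(8 + o\right) 156 = 1248 + 156 o$)
$\sqrt{-45446 + D{\left(I,31 \right)}} = \sqrt{-45446 + \left(1248 + 156 \cdot 31\right)} = \sqrt{-45446 + \left(1248 + 4836\right)} = \sqrt{-45446 + 6084} = \sqrt{-39362} = i \sqrt{39362}$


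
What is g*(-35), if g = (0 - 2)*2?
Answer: 140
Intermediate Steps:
g = -4 (g = -2*2 = -4)
g*(-35) = -4*(-35) = 140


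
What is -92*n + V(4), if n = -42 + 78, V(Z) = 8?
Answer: -3304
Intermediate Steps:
n = 36
-92*n + V(4) = -92*36 + 8 = -3312 + 8 = -3304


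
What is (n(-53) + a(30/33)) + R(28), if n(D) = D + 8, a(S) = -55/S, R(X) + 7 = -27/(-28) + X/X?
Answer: -3095/28 ≈ -110.54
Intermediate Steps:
R(X) = -141/28 (R(X) = -7 + (-27/(-28) + X/X) = -7 + (-27*(-1/28) + 1) = -7 + (27/28 + 1) = -7 + 55/28 = -141/28)
n(D) = 8 + D
(n(-53) + a(30/33)) + R(28) = ((8 - 53) - 55/(30/33)) - 141/28 = (-45 - 55/(30*(1/33))) - 141/28 = (-45 - 55/10/11) - 141/28 = (-45 - 55*11/10) - 141/28 = (-45 - 121/2) - 141/28 = -211/2 - 141/28 = -3095/28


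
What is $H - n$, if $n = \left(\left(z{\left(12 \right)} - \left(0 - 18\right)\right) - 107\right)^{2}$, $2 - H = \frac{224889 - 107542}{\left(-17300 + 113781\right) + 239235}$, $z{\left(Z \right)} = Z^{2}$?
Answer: $- \frac{1014986815}{335716} \approx -3023.3$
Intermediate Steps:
$H = \frac{554085}{335716}$ ($H = 2 - \frac{224889 - 107542}{\left(-17300 + 113781\right) + 239235} = 2 - \frac{117347}{96481 + 239235} = 2 - \frac{117347}{335716} = \frac{554085}{335716} \approx 1.6505$)
$n = 3025$ ($n = \left(\left(12^{2} - \left(0 - 18\right)\right) - 107\right)^{2} = \left(\left(144 - \left(0 - 18\right)\right) - 107\right)^{2} = \left(\left(144 - -18\right) - 107\right)^{2} = \left(\left(144 + 18\right) - 107\right)^{2} = \left(162 - 107\right)^{2} = 55^{2} = 3025$)
$H - n = \frac{554085}{335716} - 3025 = - \frac{1014986815}{335716}$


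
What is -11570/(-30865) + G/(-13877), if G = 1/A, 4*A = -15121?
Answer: 485556171430/1295306004241 ≈ 0.37486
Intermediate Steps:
A = -15121/4 (A = (¼)*(-15121) = -15121/4 ≈ -3780.3)
G = -4/15121 (G = 1/(-15121/4) = -4/15121 ≈ -0.00026453)
-11570/(-30865) + G/(-13877) = -11570/(-30865) - 4/15121/(-13877) = -11570*(-1/30865) - 4/15121*(-1/13877) = 2314/6173 + 4/209834117 = 485556171430/1295306004241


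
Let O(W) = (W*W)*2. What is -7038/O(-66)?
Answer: -391/484 ≈ -0.80785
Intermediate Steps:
O(W) = 2*W**2 (O(W) = W**2*2 = 2*W**2)
-7038/O(-66) = -7038/(2*(-66)**2) = -7038/(2*4356) = -7038/8712 = -7038*1/8712 = -391/484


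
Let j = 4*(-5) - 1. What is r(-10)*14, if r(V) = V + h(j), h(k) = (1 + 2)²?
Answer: -14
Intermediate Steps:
j = -21 (j = -20 - 1 = -21)
h(k) = 9 (h(k) = 3² = 9)
r(V) = 9 + V (r(V) = V + 9 = 9 + V)
r(-10)*14 = (9 - 10)*14 = -1*14 = -14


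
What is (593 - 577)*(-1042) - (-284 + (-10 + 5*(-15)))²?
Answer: -152833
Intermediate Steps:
(593 - 577)*(-1042) - (-284 + (-10 + 5*(-15)))² = 16*(-1042) - (-284 + (-10 - 75))² = -16672 - (-284 - 85)² = -16672 - 1*(-369)² = -16672 - 1*136161 = -16672 - 136161 = -152833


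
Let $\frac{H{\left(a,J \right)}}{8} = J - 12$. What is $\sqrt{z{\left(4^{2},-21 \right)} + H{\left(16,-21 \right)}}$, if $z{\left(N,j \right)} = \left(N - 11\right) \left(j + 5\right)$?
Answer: $2 i \sqrt{86} \approx 18.547 i$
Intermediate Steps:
$H{\left(a,J \right)} = -96 + 8 J$ ($H{\left(a,J \right)} = 8 \left(J - 12\right) = 8 \left(-12 + J\right) = -96 + 8 J$)
$z{\left(N,j \right)} = \left(-11 + N\right) \left(5 + j\right)$
$\sqrt{z{\left(4^{2},-21 \right)} + H{\left(16,-21 \right)}} = \sqrt{\left(-55 - -231 + 5 \cdot 4^{2} + 4^{2} \left(-21\right)\right) + \left(-96 + 8 \left(-21\right)\right)} = \sqrt{\left(-55 + 231 + 5 \cdot 16 + 16 \left(-21\right)\right) - 264} = \sqrt{\left(-55 + 231 + 80 - 336\right) - 264} = \sqrt{-80 - 264} = \sqrt{-344} = 2 i \sqrt{86}$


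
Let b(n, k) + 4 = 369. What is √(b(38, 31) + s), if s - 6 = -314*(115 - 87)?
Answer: I*√8421 ≈ 91.766*I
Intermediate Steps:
s = -8786 (s = 6 - 314*(115 - 87) = 6 - 314*28 = 6 - 8792 = -8786)
b(n, k) = 365 (b(n, k) = -4 + 369 = 365)
√(b(38, 31) + s) = √(365 - 8786) = √(-8421) = I*√8421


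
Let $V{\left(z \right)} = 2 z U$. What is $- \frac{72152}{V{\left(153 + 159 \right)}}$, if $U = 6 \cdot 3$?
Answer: $- \frac{9019}{1404} \approx -6.4238$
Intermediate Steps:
$U = 18$
$V{\left(z \right)} = 36 z$ ($V{\left(z \right)} = 2 z 18 = 36 z$)
$- \frac{72152}{V{\left(153 + 159 \right)}} = - \frac{72152}{36 \left(153 + 159\right)} = - \frac{72152}{36 \cdot 312} = - \frac{72152}{11232} = \left(-72152\right) \frac{1}{11232} = - \frac{9019}{1404}$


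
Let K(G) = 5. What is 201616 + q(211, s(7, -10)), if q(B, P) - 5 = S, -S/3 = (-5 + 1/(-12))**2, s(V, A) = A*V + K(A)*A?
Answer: 9674087/48 ≈ 2.0154e+5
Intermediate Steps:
s(V, A) = 5*A + A*V (s(V, A) = A*V + 5*A = 5*A + A*V)
S = -3721/48 (S = -3*(-5 + 1/(-12))**2 = -3*(-5 - 1/12)**2 = -3*(-61/12)**2 = -3*3721/144 = -3721/48 ≈ -77.521)
q(B, P) = -3481/48 (q(B, P) = 5 - 3721/48 = -3481/48)
201616 + q(211, s(7, -10)) = 201616 - 3481/48 = 9674087/48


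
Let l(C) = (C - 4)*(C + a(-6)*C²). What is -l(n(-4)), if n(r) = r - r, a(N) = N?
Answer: 0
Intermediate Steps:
n(r) = 0
l(C) = (-4 + C)*(C - 6*C²) (l(C) = (C - 4)*(C - 6*C²) = (-4 + C)*(C - 6*C²))
-l(n(-4)) = -0*(-4 - 6*0² + 25*0) = -0*(-4 - 6*0 + 0) = -0*(-4 + 0 + 0) = -0*(-4) = -1*0 = 0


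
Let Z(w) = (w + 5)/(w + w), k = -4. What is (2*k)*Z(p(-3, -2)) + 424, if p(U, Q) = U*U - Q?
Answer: 4600/11 ≈ 418.18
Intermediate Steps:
p(U, Q) = U² - Q
Z(w) = (5 + w)/(2*w) (Z(w) = (5 + w)/((2*w)) = (5 + w)*(1/(2*w)) = (5 + w)/(2*w))
(2*k)*Z(p(-3, -2)) + 424 = (2*(-4))*((5 + ((-3)² - 1*(-2)))/(2*((-3)² - 1*(-2)))) + 424 = -4*(5 + (9 + 2))/(9 + 2) + 424 = -4*(5 + 11)/11 + 424 = -4*16/11 + 424 = -8*8/11 + 424 = -64/11 + 424 = 4600/11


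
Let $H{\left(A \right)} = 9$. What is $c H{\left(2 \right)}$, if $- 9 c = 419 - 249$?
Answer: $-170$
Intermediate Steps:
$c = - \frac{170}{9}$ ($c = - \frac{419 - 249}{9} = \left(- \frac{1}{9}\right) 170 = - \frac{170}{9} \approx -18.889$)
$c H{\left(2 \right)} = \left(- \frac{170}{9}\right) 9 = -170$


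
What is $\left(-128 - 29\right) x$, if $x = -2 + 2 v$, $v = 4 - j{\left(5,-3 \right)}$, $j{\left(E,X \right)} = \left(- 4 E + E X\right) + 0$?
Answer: $-11932$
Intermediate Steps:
$j{\left(E,X \right)} = - 4 E + E X$
$v = 39$ ($v = 4 - 5 \left(-4 - 3\right) = 4 - 5 \left(-7\right) = 4 - -35 = 4 + 35 = 39$)
$x = 76$ ($x = -2 + 2 \cdot 39 = -2 + 78 = 76$)
$\left(-128 - 29\right) x = \left(-128 - 29\right) 76 = \left(-157\right) 76 = -11932$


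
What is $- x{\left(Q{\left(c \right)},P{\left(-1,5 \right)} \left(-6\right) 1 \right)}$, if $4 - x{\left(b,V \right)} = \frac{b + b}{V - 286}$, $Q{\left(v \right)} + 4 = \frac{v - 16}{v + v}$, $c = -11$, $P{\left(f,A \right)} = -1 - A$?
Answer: $- \frac{10939}{2750} \approx -3.9778$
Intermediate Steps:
$Q{\left(v \right)} = -4 + \frac{-16 + v}{2 v}$ ($Q{\left(v \right)} = -4 + \frac{v - 16}{v + v} = -4 + \frac{-16 + v}{2 v}$)
$x{\left(b,V \right)} = 4 - \frac{2 b}{-286 + V}$ ($x{\left(b,V \right)} = 4 - \frac{b + b}{V - 286} = 4 - \frac{2 b}{-286 + V}$)
$- x{\left(Q{\left(c \right)},P{\left(-1,5 \right)} \left(-6\right) 1 \right)} = - \frac{2 \left(-572 - \left(- \frac{7}{2} - \frac{8}{-11}\right) + 2 \left(-1 - 5\right) \left(-6\right) 1\right)}{-286 + \left(-1 - 5\right) \left(-6\right) 1} = - \frac{2 \left(-572 - \left(- \frac{7}{2} - - \frac{8}{11}\right) + 2 \left(-1 - 5\right) \left(-6\right) 1\right)}{-286 + \left(-1 - 5\right) \left(-6\right) 1} = - \frac{2 \left(-572 - \left(- \frac{7}{2} + \frac{8}{11}\right) + 2 \left(-6\right) \left(-6\right) 1\right)}{-286 + \left(-6\right) \left(-6\right) 1} = - \frac{2 \left(-572 - - \frac{61}{22} + 2 \cdot 36 \cdot 1\right)}{-286 + 36 \cdot 1} = - \frac{2 \left(-572 + \frac{61}{22} + 2 \cdot 36\right)}{-286 + 36} = - \frac{2 \left(-572 + \frac{61}{22} + 72\right)}{-250} = - \frac{2 \left(-1\right) \left(-10939\right)}{250 \cdot 22} = \left(-1\right) \frac{10939}{2750} = - \frac{10939}{2750}$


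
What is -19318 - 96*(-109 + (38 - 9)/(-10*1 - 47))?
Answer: -167298/19 ≈ -8805.2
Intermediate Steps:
-19318 - 96*(-109 + (38 - 9)/(-10*1 - 47)) = -19318 - 96*(-109 + 29/(-10 - 47)) = -19318 - 96*(-109 + 29/(-57)) = -19318 - 96*(-109 + 29*(-1/57)) = -19318 - 96*(-109 - 29/57) = -19318 - 96*(-6242)/57 = -19318 - 1*(-199744/19) = -19318 + 199744/19 = -167298/19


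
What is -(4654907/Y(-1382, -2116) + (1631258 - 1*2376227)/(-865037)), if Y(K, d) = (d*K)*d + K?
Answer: -4605726462630647/5352715371796238 ≈ -0.86045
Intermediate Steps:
Y(K, d) = K + K*d**2 (Y(K, d) = (K*d)*d + K = K*d**2 + K = K + K*d**2)
-(4654907/Y(-1382, -2116) + (1631258 - 1*2376227)/(-865037)) = -(4654907/((-1382*(1 + (-2116)**2))) + (1631258 - 1*2376227)/(-865037)) = -(4654907/((-1382*(1 + 4477456))) + (1631258 - 2376227)*(-1/865037)) = -(4654907/((-1382*4477457)) - 744969*(-1/865037)) = -(4654907/(-6187845574) + 744969/865037) = -(4654907*(-1/6187845574) + 744969/865037) = -(-4654907/6187845574 + 744969/865037) = -1*4605726462630647/5352715371796238 = -4605726462630647/5352715371796238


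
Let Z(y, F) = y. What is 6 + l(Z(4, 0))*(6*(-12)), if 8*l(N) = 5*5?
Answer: -219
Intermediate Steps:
l(N) = 25/8 (l(N) = (5*5)/8 = (⅛)*25 = 25/8)
6 + l(Z(4, 0))*(6*(-12)) = 6 + 25*(6*(-12))/8 = 6 + (25/8)*(-72) = 6 - 225 = -219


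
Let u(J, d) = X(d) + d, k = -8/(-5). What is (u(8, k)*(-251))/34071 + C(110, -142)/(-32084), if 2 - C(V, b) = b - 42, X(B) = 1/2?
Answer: -9686951/455472485 ≈ -0.021268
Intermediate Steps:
X(B) = ½
C(V, b) = 44 - b (C(V, b) = 2 - (b - 42) = 2 - (-42 + b) = 2 + (42 - b) = 44 - b)
k = 8/5 (k = -8*(-⅕) = 8/5 ≈ 1.6000)
u(J, d) = ½ + d
(u(8, k)*(-251))/34071 + C(110, -142)/(-32084) = ((½ + 8/5)*(-251))/34071 + (44 - 1*(-142))/(-32084) = ((21/10)*(-251))*(1/34071) + (44 + 142)*(-1/32084) = -5271/10*1/34071 + 186*(-1/32084) = -1757/113570 - 93/16042 = -9686951/455472485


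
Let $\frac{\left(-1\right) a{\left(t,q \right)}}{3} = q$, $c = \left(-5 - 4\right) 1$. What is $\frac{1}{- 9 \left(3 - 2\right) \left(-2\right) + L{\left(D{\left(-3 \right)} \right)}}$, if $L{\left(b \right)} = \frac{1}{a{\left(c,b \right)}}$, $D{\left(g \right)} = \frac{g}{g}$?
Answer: $\frac{3}{53} \approx 0.056604$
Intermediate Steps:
$c = -9$ ($c = \left(-9\right) 1 = -9$)
$D{\left(g \right)} = 1$
$a{\left(t,q \right)} = - 3 q$
$L{\left(b \right)} = - \frac{1}{3 b}$ ($L{\left(b \right)} = \frac{1}{\left(-3\right) b} = - \frac{1}{3 b}$)
$\frac{1}{- 9 \left(3 - 2\right) \left(-2\right) + L{\left(D{\left(-3 \right)} \right)}} = \frac{1}{- 9 \left(3 - 2\right) \left(-2\right) - \frac{1}{3 \cdot 1}} = \frac{1}{- 9 \cdot 1 \left(-2\right) - \frac{1}{3}} = \frac{1}{\left(-9\right) \left(-2\right) - \frac{1}{3}} = \frac{1}{18 - \frac{1}{3}} = \frac{1}{\frac{53}{3}} = \frac{3}{53}$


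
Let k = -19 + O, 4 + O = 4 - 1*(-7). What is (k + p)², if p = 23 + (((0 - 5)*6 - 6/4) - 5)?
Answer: 2601/4 ≈ 650.25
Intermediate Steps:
O = 7 (O = -4 + (4 - 1*(-7)) = -4 + (4 + 7) = -4 + 11 = 7)
p = -27/2 (p = 23 + ((-5*6 - 6*¼) - 5) = 23 + ((-30 - 3/2) - 5) = 23 + (-63/2 - 5) = 23 - 73/2 = -27/2 ≈ -13.500)
k = -12 (k = -19 + 7 = -12)
(k + p)² = (-12 - 27/2)² = (-51/2)² = 2601/4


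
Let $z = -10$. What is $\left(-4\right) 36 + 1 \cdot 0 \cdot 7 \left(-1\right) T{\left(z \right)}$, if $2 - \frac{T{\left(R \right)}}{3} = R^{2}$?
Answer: $-144$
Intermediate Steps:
$T{\left(R \right)} = 6 - 3 R^{2}$
$\left(-4\right) 36 + 1 \cdot 0 \cdot 7 \left(-1\right) T{\left(z \right)} = \left(-4\right) 36 + 1 \cdot 0 \cdot 7 \left(-1\right) \left(6 - 3 \left(-10\right)^{2}\right) = -144 + 0 \cdot 7 \left(-1\right) \left(6 - 300\right) = -144 + 0 \left(-1\right) \left(6 - 300\right) = -144 + 0 \left(-294\right) = -144 + 0 = -144$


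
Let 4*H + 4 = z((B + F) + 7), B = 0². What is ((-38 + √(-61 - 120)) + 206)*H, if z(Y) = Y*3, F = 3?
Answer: 1092 + 13*I*√181/2 ≈ 1092.0 + 87.449*I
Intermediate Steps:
B = 0
z(Y) = 3*Y
H = 13/2 (H = -1 + (3*((0 + 3) + 7))/4 = -1 + (3*(3 + 7))/4 = -1 + (3*10)/4 = -1 + (¼)*30 = -1 + 15/2 = 13/2 ≈ 6.5000)
((-38 + √(-61 - 120)) + 206)*H = ((-38 + √(-61 - 120)) + 206)*(13/2) = ((-38 + √(-181)) + 206)*(13/2) = ((-38 + I*√181) + 206)*(13/2) = (168 + I*√181)*(13/2) = 1092 + 13*I*√181/2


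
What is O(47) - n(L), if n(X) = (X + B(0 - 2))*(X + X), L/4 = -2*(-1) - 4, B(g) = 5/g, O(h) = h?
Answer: -121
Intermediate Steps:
L = -8 (L = 4*(-2*(-1) - 4) = 4*(2 - 4) = 4*(-2) = -8)
n(X) = 2*X*(-5/2 + X) (n(X) = (X + 5/(0 - 2))*(X + X) = (X + 5/(-2))*(2*X) = (X + 5*(-½))*(2*X) = (X - 5/2)*(2*X) = (-5/2 + X)*(2*X) = 2*X*(-5/2 + X))
O(47) - n(L) = 47 - (-8)*(-5 + 2*(-8)) = 47 - (-8)*(-5 - 16) = 47 - (-8)*(-21) = 47 - 1*168 = 47 - 168 = -121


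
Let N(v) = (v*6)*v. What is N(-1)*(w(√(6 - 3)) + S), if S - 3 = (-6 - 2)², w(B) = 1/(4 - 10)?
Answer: 401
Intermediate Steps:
w(B) = -⅙ (w(B) = 1/(-6) = -⅙)
N(v) = 6*v² (N(v) = (6*v)*v = 6*v²)
S = 67 (S = 3 + (-6 - 2)² = 3 + (-8)² = 3 + 64 = 67)
N(-1)*(w(√(6 - 3)) + S) = (6*(-1)²)*(-⅙ + 67) = (6*1)*(401/6) = 6*(401/6) = 401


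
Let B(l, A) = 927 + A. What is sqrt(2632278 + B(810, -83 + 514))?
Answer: 2*sqrt(658409) ≈ 1622.8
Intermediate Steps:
sqrt(2632278 + B(810, -83 + 514)) = sqrt(2632278 + (927 + (-83 + 514))) = sqrt(2632278 + (927 + 431)) = sqrt(2632278 + 1358) = sqrt(2633636) = 2*sqrt(658409)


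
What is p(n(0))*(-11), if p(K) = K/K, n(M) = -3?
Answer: -11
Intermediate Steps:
p(K) = 1
p(n(0))*(-11) = 1*(-11) = -11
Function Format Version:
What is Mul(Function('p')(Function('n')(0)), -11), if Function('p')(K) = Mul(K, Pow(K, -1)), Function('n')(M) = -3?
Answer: -11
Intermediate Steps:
Function('p')(K) = 1
Mul(Function('p')(Function('n')(0)), -11) = Mul(1, -11) = -11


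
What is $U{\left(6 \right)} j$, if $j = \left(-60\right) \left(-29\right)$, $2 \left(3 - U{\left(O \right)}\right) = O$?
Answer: $0$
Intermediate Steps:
$U{\left(O \right)} = 3 - \frac{O}{2}$
$j = 1740$
$U{\left(6 \right)} j = \left(3 - 3\right) 1740 = 0 \cdot 1740 = 0$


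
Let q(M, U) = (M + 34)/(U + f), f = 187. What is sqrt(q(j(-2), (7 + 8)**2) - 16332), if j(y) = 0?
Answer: 25*I*sqrt(1108898)/206 ≈ 127.8*I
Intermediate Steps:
q(M, U) = (34 + M)/(187 + U) (q(M, U) = (M + 34)/(U + 187) = (34 + M)/(187 + U))
sqrt(q(j(-2), (7 + 8)**2) - 16332) = sqrt((34 + 0)/(187 + (7 + 8)**2) - 16332) = sqrt(34/(187 + 15**2) - 16332) = sqrt(34/(187 + 225) - 16332) = sqrt(34/412 - 16332) = sqrt((1/412)*34 - 16332) = sqrt(17/206 - 16332) = sqrt(-3364375/206) = 25*I*sqrt(1108898)/206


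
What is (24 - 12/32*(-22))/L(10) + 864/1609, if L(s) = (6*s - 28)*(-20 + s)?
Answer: 898359/2059520 ≈ 0.43620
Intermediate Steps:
L(s) = (-28 + 6*s)*(-20 + s)
(24 - 12/32*(-22))/L(10) + 864/1609 = (24 - 12/32*(-22))/(560 - 148*10 + 6*10**2) + 864/1609 = (24 - 12*1/32*(-22))/(560 - 1480 + 6*100) + 864*(1/1609) = (24 - 3/8*(-22))/(560 - 1480 + 600) + 864/1609 = (24 + 33/4)/(-320) + 864/1609 = (129/4)*(-1/320) + 864/1609 = -129/1280 + 864/1609 = 898359/2059520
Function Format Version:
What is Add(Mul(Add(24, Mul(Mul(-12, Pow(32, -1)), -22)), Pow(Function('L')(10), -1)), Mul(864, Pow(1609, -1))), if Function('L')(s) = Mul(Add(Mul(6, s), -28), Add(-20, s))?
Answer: Rational(898359, 2059520) ≈ 0.43620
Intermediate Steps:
Function('L')(s) = Mul(Add(-28, Mul(6, s)), Add(-20, s))
Add(Mul(Add(24, Mul(Mul(-12, Pow(32, -1)), -22)), Pow(Function('L')(10), -1)), Mul(864, Pow(1609, -1))) = Add(Mul(Add(24, Mul(Mul(-12, Pow(32, -1)), -22)), Pow(Add(560, Mul(-148, 10), Mul(6, Pow(10, 2))), -1)), Mul(864, Pow(1609, -1))) = Add(Mul(Add(24, Mul(Mul(-12, Rational(1, 32)), -22)), Pow(Add(560, -1480, Mul(6, 100)), -1)), Mul(864, Rational(1, 1609))) = Add(Mul(Add(24, Mul(Rational(-3, 8), -22)), Pow(Add(560, -1480, 600), -1)), Rational(864, 1609)) = Add(Mul(Add(24, Rational(33, 4)), Pow(-320, -1)), Rational(864, 1609)) = Add(Mul(Rational(129, 4), Rational(-1, 320)), Rational(864, 1609)) = Add(Rational(-129, 1280), Rational(864, 1609)) = Rational(898359, 2059520)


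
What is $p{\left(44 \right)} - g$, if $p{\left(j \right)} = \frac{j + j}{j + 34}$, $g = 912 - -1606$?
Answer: $- \frac{98158}{39} \approx -2516.9$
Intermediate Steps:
$g = 2518$ ($g = 912 + 1606 = 2518$)
$p{\left(j \right)} = \frac{2 j}{34 + j}$
$p{\left(44 \right)} - g = 2 \cdot 44 \frac{1}{34 + 44} - 2518 = 2 \cdot 44 \cdot \frac{1}{78} - 2518 = \frac{44}{39} - 2518 = - \frac{98158}{39}$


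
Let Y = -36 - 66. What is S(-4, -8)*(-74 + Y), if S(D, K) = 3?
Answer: -528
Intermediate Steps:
Y = -102
S(-4, -8)*(-74 + Y) = 3*(-74 - 102) = 3*(-176) = -528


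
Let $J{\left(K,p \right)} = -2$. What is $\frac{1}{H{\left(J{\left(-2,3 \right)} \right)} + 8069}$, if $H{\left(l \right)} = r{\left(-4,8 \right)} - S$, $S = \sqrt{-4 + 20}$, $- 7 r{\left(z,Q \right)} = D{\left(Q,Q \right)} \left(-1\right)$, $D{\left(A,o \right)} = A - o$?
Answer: $\frac{1}{8065} \approx 0.00012399$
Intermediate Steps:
$r{\left(z,Q \right)} = 0$ ($r{\left(z,Q \right)} = - \frac{\left(Q - Q\right) \left(-1\right)}{7} = - \frac{0 \left(-1\right)}{7} = \left(- \frac{1}{7}\right) 0 = 0$)
$S = 4$ ($S = \sqrt{16} = 4$)
$H{\left(l \right)} = -4$ ($H{\left(l \right)} = 0 - 4 = -4$)
$\frac{1}{H{\left(J{\left(-2,3 \right)} \right)} + 8069} = \frac{1}{-4 + 8069} = \frac{1}{8065}$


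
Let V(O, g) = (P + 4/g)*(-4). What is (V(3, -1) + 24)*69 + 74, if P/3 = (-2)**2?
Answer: -478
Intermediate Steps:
P = 12 (P = 3*(-2)**2 = 3*4 = 12)
V(O, g) = -48 - 16/g (V(O, g) = (12 + 4/g)*(-4) = -48 - 16/g)
(V(3, -1) + 24)*69 + 74 = ((-48 - 16/(-1)) + 24)*69 + 74 = ((-48 - 16*(-1)) + 24)*69 + 74 = ((-48 + 16) + 24)*69 + 74 = (-32 + 24)*69 + 74 = -8*69 + 74 = -552 + 74 = -478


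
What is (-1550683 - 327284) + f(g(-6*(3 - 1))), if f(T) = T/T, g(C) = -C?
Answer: -1877966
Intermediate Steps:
f(T) = 1
(-1550683 - 327284) + f(g(-6*(3 - 1))) = (-1550683 - 327284) + 1 = -1877967 + 1 = -1877966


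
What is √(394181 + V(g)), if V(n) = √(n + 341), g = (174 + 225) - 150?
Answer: √(394181 + √590) ≈ 627.86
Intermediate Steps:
g = 249 (g = 399 - 150 = 249)
V(n) = √(341 + n)
√(394181 + V(g)) = √(394181 + √(341 + 249)) = √(394181 + √590)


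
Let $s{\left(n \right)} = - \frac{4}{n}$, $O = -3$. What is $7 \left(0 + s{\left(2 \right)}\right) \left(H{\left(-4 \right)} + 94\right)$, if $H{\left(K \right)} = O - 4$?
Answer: $-1218$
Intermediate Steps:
$H{\left(K \right)} = -7$ ($H{\left(K \right)} = -3 - 4 = -7$)
$7 \left(0 + s{\left(2 \right)}\right) \left(H{\left(-4 \right)} + 94\right) = 7 \left(0 - \frac{4}{2}\right) \left(-7 + 94\right) = 7 \left(0 - 2\right) 87 = 7 \left(-2\right) 87 = \left(-14\right) 87 = -1218$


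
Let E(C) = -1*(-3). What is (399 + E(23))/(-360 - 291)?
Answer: -134/217 ≈ -0.61751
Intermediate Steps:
E(C) = 3
(399 + E(23))/(-360 - 291) = (399 + 3)/(-360 - 291) = 402/(-651) = 402*(-1/651) = -134/217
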